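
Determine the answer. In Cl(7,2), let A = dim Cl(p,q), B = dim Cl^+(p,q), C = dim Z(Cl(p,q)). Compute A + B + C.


n = 7 + 2 = 9
Total dim = 2^9 = 512
Even subalgebra dim = 2^8 = 256
n is odd, so center dim = 2
Sum = 512 + 256 + 2 = 770


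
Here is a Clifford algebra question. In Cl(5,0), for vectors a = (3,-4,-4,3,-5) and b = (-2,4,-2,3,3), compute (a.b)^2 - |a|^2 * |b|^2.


a . b = 3*(-2) + (-4)*4 + (-4)*(-2) + 3*3 + (-5)*3
= -6 + (-16) + 8 + 9 + (-15) = -20
|a|^2 = 3^2 + (-4)^2 + (-4)^2 + 3^2 + (-5)^2 = 75
|b|^2 = (-2)^2 + 4^2 + (-2)^2 + 3^2 + 3^2 = 42
(a.b)^2 = (-20)^2 = 400
|a|^2 * |b|^2 = 75 * 42 = 3150
Result = 400 - 3150 = -2750


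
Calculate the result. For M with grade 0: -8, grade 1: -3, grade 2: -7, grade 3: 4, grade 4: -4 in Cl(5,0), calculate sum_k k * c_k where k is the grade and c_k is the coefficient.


Grade-weighted sum = sum of grade_k * coefficient_k
0*(-8) = 0
1*(-3) = -3
2*(-7) = -14
3*4 = 12
4*(-4) = -16
Total = 0 + (-3) + (-14) + 12 + (-16) = -21


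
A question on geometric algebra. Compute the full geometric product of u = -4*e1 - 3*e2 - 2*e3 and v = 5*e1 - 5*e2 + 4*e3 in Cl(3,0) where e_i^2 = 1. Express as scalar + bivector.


In Cl(3,0): e_i^2 = 1, e_ie_j = -e_je_i for i != j.
Scalar part = u . v = (-4)*5 + (-3)*(-5) + (-2)*4
= -20 + 15 + (-8) = -13
e12 coeff = (-4)*(-5) - (-3)*5 = 20 - (-15) = 35
e13 coeff = (-4)*4 - (-2)*5 = -16 - (-10) = -6
e23 coeff = (-3)*4 - (-2)*(-5) = -12 - 10 = -22
uv = -13 + 35*e12 - 6*e13 - 22*e23


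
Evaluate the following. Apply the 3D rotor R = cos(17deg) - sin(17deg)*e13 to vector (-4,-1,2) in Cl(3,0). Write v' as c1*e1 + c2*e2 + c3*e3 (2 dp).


Rotor R = cos(17deg) - sin(17deg)*e13
Rotation angle theta = 2 * 17 = 34 degrees in the e13 plane (e1 -> e3).
The component perpendicular to the plane (e2) is invariant: v'_2 = v2 = -1.00
cos(34deg) = 0.8290, sin(34deg) = 0.5592
v'_1 = v1*cos(theta) - v3*sin(theta) = -4*0.8290 - 2*0.5592 = -4.43
v'_3 = v1*sin(theta) + v3*cos(theta) = -4*0.5592 + 2*0.8290 = -0.58
v' = -4.43*e1 - 1.00*e2 - 0.58*e3


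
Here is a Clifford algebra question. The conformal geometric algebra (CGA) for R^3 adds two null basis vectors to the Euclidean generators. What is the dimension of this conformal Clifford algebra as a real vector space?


The conformal model of R^3 uses Cl(4,1): the 3 Euclidean generators plus two extra orthogonal generators e+ (e+^2 = +1) and e- (e-^2 = -1), from which the null vectors e0, einf are built.
Number of generators m = 3 + 2 = 5.
dim Cl(p,q) = 2^m = 2^5 = 32


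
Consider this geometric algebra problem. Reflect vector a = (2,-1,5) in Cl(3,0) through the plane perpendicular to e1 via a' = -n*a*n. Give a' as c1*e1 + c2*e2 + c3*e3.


Reflection formula: a' = -n*a*n, with n = e1 (unit vector, n^2 = 1).
For reflection through hyperplane perp to e1:
The component along e1 flips sign, others stay.
a = (2, -1, 5)
a' = (-2, -1, 5)
a' = -2*e1 - 1*e2 + 5*e3


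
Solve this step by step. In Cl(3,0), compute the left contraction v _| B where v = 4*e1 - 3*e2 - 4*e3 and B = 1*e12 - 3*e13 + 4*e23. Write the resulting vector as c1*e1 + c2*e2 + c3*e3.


Left contraction v _| B = <vB>_1 (grade-1 part of the geometric product vB).
Using e1_|e12 = e2, e2_|e12 = -e1, e1_|e13 = e3, e3_|e13 = -e1, e2_|e23 = e3, e3_|e23 = -e2:
e1 coeff: -v2*b12 - v3*b13 = -(-3)*(1) - (-4)*(-3) = -9
e2 coeff: v1*b12 - v3*b23 = (4)*(1) - (-4)*(4) = 20
e3 coeff: v1*b13 + v2*b23 = (4)*(-3) + (-3)*(4) = -24
v _| B = -9*e1 + 20*e2 - 24*e3


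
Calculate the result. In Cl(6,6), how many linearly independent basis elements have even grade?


Even subalgebra dimension = 2^(n-1)
n = 6 + 6 = 12
2^(12 - 1) = 2^11 = 2048
Verification: sum of C(12,k) for even k = 1 + 66 + 495 + 924 + 495 + 66 + 1 = 2048
Result = 2048


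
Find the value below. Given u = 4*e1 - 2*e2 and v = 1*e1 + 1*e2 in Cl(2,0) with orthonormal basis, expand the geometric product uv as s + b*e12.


Expand: (4*e1 - 2*e2)(1*e1 + 1*e2)
= 4*1*e1e1 + 4*1*e1e2 + (-2)*1*e2e1 + (-2)*1*e2e2
Using e1^2 = e2^2 = 1, e2e1 = -e1e2:
Scalar part s = 4*1 + (-2)*1 = 4 + (-2) = 2
Bivector part b = 4*1 - (-2)*1 = 4 - (-2) = 6
uv = 2 + 6*e12


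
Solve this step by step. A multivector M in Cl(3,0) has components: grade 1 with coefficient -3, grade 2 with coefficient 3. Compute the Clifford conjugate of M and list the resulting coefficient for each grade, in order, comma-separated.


Clifford conjugate sign for grade k: (-1)^(k(k+1)/2)
Grade 1: (-1)^(1*2/2) = (-1)^1 = -1, coeff -3 -> 3
Grade 2: (-1)^(2*3/2) = (-1)^3 = -1, coeff 3 -> -3
Conjugated coefficients: 3, -3


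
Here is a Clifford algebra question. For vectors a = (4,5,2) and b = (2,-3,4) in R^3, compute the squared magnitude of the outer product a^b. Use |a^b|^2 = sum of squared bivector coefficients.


a wedge b = (a1*b2 - a2*b1)*e12 + (a1*b3 - a3*b1)*e13 + (a2*b3 - a3*b2)*e23
e12 coeff: 4*(-3) - 5*2 = -12 - 10 = -22
e13 coeff: 4*4 - 2*2 = 16 - 4 = 12
e23 coeff: 5*4 - 2*(-3) = 20 - (-6) = 26
|a wedge b|^2 = (-22)^2 + 12^2 + 26^2
= 484 + 144 + 676
= 1304


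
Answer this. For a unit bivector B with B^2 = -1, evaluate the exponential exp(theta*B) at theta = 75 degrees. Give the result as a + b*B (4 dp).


For a unit bivector B with B^2 = -1, the exponential series gives
e^(theta*B) = cos(theta) + sin(theta)*B (the GA analogue of Euler's formula).
theta = 75 degrees = 1.308997 rad
cos(75 deg) = 0.2588
sin(75 deg) = 0.9659
exp(theta*B) = 0.2588 + 0.9659*B


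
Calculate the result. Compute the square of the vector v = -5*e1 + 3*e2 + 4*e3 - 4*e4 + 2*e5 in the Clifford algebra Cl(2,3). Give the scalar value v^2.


v^2 = sum of c_i^2 * e_i^2
Positive signature terms (e_i^2 = +1): (-5)^2 + 3^2 = 34
Negative signature terms (e_j^2 = -1): 4^2 + (-4)^2 + 2^2 = 36
v^2 = 34 - 36 = -2


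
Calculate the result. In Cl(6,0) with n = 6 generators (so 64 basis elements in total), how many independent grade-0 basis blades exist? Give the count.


Number of grade-k basis blades in Cl(p,q) with n = p + q is C(n, k).
n = 6 + 0 = 6
C(6, 0) = 6! / (0! * 6!)
= 720 / (1 * 720)
= 1


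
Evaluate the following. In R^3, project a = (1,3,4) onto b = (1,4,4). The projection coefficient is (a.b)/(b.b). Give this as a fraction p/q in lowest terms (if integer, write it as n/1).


Projection coefficient = (a . b) / (b . b)
a . b = 1*1 + 3*4 + 4*4
= 1 + 12 + 16 = 29
b . b = 1^2 + 4^2 + 4^2
= 1 + 16 + 16 = 33
Coefficient = 29/33
In lowest terms: 29/33


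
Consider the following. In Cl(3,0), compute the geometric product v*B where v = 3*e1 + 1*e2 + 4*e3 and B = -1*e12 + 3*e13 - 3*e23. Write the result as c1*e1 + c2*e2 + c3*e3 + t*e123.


vB has grade-1 (vector) and grade-3 (trivector) parts: vB = (v _| B) + (v ^ B).
Vector part <vB>_1:
  e1: -v2*b12 - v3*b13 = -(1)*(-1) - (4)*(3) = -11
  e2: v1*b12 - v3*b23 = (3)*(-1) - (4)*(-3) = 9
  e3: v1*b13 + v2*b23 = (3)*(3) + (1)*(-3) = 6
Trivector part <vB>_3:
  e123: v1*b23 - v2*b13 + v3*b12 = (3)*(-3) - (1)*(3) + (4)*(-1) = -16
vB = -11*e1 + 9*e2 + 6*e3 - 16*e123


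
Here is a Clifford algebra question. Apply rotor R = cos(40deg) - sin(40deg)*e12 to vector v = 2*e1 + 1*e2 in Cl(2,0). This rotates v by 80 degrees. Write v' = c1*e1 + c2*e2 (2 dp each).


Rotor R = cos(40deg) - sin(40deg)*e12
Rotation angle theta = 2 * 40 = 80 degrees
v' = R*v*~R rotates v by theta.
cos(80deg) = 0.1736, sin(80deg) = 0.9848
v'_1 = 2*cos(80deg) - 1*sin(80deg)
= 2*0.1736 - 1*0.9848
= -0.64
v'_2 = 2*sin(80deg) + 1*cos(80deg)
= 2*0.9848 + 1*0.1736
= 2.14
v' = -0.64*e1 + 2.14*e2


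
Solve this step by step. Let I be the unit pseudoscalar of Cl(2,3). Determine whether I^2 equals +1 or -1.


The pseudoscalar I = e1...e_n (product of all n generators) of Cl(p,q) satisfies I^2 = (-1)^(q + n(n-1)/2).
p = 2, q = 3, n = p + q = 5
n(n-1)/2 = 5 * 4 / 2 = 10
Exponent = q + n(n-1)/2 = 3 + 10 = 13
I^2 = (-1)^13 = -1


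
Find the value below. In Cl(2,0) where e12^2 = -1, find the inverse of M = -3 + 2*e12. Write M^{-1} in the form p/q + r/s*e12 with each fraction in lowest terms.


M = -3 + 2*e12, where e12^2 = -1.
Since M commutes with its reverse ~M = a - b*e12, M * ~M = a^2 - b^2*e12^2 = a^2 + b^2.
So M^{-1} = ~M / (a^2 + b^2) = (a - b*e12)/(a^2 + b^2).
a^2 + b^2 = 9 + 4 = 13
Scalar part = -3/13 = -3/13
Bivector coeff = -2/13 = -2/13
M^{-1} = -3/13 - 2/13*e12


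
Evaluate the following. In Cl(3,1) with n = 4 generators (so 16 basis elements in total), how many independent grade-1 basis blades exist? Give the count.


Number of grade-k basis blades in Cl(p,q) with n = p + q is C(n, k).
n = 3 + 1 = 4
C(4, 1) = 4! / (1! * 3!)
= 24 / (1 * 6)
= 4


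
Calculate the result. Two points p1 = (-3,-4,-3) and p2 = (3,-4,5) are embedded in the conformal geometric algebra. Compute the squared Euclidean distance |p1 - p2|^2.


p1 - p2 = (-6, 0, -8)
|p1 - p2|^2 = (-6)^2 + 0^2 + (-8)^2
= 36 + 0 + 64
= 100


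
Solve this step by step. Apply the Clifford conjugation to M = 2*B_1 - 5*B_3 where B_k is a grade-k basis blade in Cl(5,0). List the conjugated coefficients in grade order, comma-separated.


Clifford conjugate sign for grade k: (-1)^(k(k+1)/2)
Grade 1: (-1)^(1*2/2) = (-1)^1 = -1, coeff 2 -> -2
Grade 3: (-1)^(3*4/2) = (-1)^6 = 1, coeff -5 -> -5
Conjugated coefficients: -2, -5


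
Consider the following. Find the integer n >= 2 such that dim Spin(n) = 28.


dim Spin(n) = dim so(n) = n(n-1)/2.
Solve n(n-1)/2 = 28, i.e. n^2 - n - 56 = 0.
Discriminant = 1 + 8*28 = 225
n = (1 + sqrt(225))/2 = (1 + 15)/2 = 8


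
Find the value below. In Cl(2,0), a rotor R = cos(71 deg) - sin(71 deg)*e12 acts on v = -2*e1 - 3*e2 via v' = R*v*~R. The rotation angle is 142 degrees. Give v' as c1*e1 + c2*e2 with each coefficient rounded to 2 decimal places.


Rotor R = cos(71deg) - sin(71deg)*e12
Rotation angle theta = 2 * 71 = 142 degrees
v' = R*v*~R rotates v by theta.
cos(142deg) = -0.7880, sin(142deg) = 0.6157
v'_1 = -2*cos(142deg) - (-3)*sin(142deg)
= -2*(-0.7880) - (-3)*0.6157
= 3.42
v'_2 = -2*sin(142deg) + (-3)*cos(142deg)
= -2*0.6157 + (-3)*(-0.7880)
= 1.13
v' = 3.42*e1 + 1.13*e2


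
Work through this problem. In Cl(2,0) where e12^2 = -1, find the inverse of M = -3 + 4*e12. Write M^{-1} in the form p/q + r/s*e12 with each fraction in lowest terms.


M = -3 + 4*e12, where e12^2 = -1.
Since M commutes with its reverse ~M = a - b*e12, M * ~M = a^2 - b^2*e12^2 = a^2 + b^2.
So M^{-1} = ~M / (a^2 + b^2) = (a - b*e12)/(a^2 + b^2).
a^2 + b^2 = 9 + 16 = 25
Scalar part = -3/25 = -3/25
Bivector coeff = -4/25 = -4/25
M^{-1} = -3/25 - 4/25*e12


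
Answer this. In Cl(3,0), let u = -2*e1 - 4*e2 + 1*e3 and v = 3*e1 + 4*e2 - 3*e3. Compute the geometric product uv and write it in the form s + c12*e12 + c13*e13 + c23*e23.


In Cl(3,0): e_i^2 = 1, e_ie_j = -e_je_i for i != j.
Scalar part = u . v = (-2)*3 + (-4)*4 + 1*(-3)
= -6 + (-16) + (-3) = -25
e12 coeff = (-2)*4 - (-4)*3 = -8 - (-12) = 4
e13 coeff = (-2)*(-3) - 1*3 = 6 - 3 = 3
e23 coeff = (-4)*(-3) - 1*4 = 12 - 4 = 8
uv = -25 + 4*e12 + 3*e13 + 8*e23


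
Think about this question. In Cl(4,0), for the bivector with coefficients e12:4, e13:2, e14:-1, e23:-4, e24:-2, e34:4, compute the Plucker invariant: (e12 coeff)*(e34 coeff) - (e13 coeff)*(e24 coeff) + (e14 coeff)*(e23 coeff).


Plucker relation: af - be + cd
a*f = 4*4 = 16
b*e = 2*(-2) = -4
c*d = (-1)*(-4) = 4
af - be + cd = 16 - (-4) + 4
= 24


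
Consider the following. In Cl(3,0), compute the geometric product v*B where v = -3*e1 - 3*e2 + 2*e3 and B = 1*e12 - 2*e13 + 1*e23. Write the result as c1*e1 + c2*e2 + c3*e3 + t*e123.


vB has grade-1 (vector) and grade-3 (trivector) parts: vB = (v _| B) + (v ^ B).
Vector part <vB>_1:
  e1: -v2*b12 - v3*b13 = -(-3)*(1) - (2)*(-2) = 7
  e2: v1*b12 - v3*b23 = (-3)*(1) - (2)*(1) = -5
  e3: v1*b13 + v2*b23 = (-3)*(-2) + (-3)*(1) = 3
Trivector part <vB>_3:
  e123: v1*b23 - v2*b13 + v3*b12 = (-3)*(1) - (-3)*(-2) + (2)*(1) = -7
vB = 7*e1 - 5*e2 + 3*e3 - 7*e123


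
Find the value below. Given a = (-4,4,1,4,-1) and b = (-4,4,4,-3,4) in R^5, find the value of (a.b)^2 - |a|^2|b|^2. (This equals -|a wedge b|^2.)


a . b = (-4)*(-4) + 4*4 + 1*4 + 4*(-3) + (-1)*4
= 16 + 16 + 4 + (-12) + (-4) = 20
|a|^2 = (-4)^2 + 4^2 + 1^2 + 4^2 + (-1)^2 = 50
|b|^2 = (-4)^2 + 4^2 + 4^2 + (-3)^2 + 4^2 = 73
(a.b)^2 = 20^2 = 400
|a|^2 * |b|^2 = 50 * 73 = 3650
Result = 400 - 3650 = -3250


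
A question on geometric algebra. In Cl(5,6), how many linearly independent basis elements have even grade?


Even subalgebra dimension = 2^(n-1)
n = 5 + 6 = 11
2^(11 - 1) = 2^10 = 1024
Verification: sum of C(11,k) for even k = 1 + 55 + 330 + 462 + 165 + 11 = 1024
Result = 1024


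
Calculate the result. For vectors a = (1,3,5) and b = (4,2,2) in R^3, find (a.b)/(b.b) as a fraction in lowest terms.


Projection coefficient = (a . b) / (b . b)
a . b = 1*4 + 3*2 + 5*2
= 4 + 6 + 10 = 20
b . b = 4^2 + 2^2 + 2^2
= 16 + 4 + 4 = 24
Coefficient = 20/24
In lowest terms: 5/6


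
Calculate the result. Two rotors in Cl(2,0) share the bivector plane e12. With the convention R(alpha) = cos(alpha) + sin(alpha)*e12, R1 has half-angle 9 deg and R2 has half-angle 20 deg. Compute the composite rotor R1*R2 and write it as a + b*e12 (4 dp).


Same-plane rotors commute and their half-angles add:
R1*R2 = cos(a1 + a2) + sin(a1 + a2)*e12.
a1 + a2 = 9 + 20 = 29 deg
cos(29 deg) = 0.8746
sin(29 deg) = 0.4848
R1*R2 = 0.8746 + 0.4848*e12


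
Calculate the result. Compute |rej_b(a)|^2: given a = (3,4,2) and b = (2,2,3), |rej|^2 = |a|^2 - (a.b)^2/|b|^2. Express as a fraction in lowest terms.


|a|^2 = 3^2 + 4^2 + 2^2 = 29
|b|^2 = 2^2 + 2^2 + 3^2 = 17
a . b = 3*2 + 4*2 + 2*3 = 20
(a.b)^2 = 20^2 = 400
|rej|^2 = 29 - 400/17
= (493 - 400)/17
= 93/17
In lowest terms: 93/17


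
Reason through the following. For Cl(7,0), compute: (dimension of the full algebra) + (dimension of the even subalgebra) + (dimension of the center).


n = 7 + 0 = 7
Total dim = 2^7 = 128
Even subalgebra dim = 2^6 = 64
n is odd, so center dim = 2
Sum = 128 + 64 + 2 = 194


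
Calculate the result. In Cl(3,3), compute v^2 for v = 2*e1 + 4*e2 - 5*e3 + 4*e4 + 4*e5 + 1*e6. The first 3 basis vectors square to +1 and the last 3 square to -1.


v^2 = sum of c_i^2 * e_i^2
Positive signature terms (e_i^2 = +1): 2^2 + 4^2 + (-5)^2 = 45
Negative signature terms (e_j^2 = -1): 4^2 + 4^2 + 1^2 = 33
v^2 = 45 - 33 = 12


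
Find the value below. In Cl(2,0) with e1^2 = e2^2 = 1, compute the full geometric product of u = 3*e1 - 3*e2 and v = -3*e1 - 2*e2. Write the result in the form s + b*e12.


Expand: (3*e1 - 3*e2)(-3*e1 - 2*e2)
= 3*(-3)*e1e1 + 3*(-2)*e1e2 + (-3)*(-3)*e2e1 + (-3)*(-2)*e2e2
Using e1^2 = e2^2 = 1, e2e1 = -e1e2:
Scalar part s = 3*(-3) + (-3)*(-2) = -9 + 6 = -3
Bivector part b = 3*(-2) - (-3)*(-3) = -6 - 9 = -15
uv = -3 - 15*e12


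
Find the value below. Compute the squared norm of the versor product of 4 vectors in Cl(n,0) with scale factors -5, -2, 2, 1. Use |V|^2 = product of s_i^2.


Each vector v_i has |v_i|^2 = s_i^2
Squared scales: (-5)^2 = 25, (-2)^2 = 4, 2^2 = 4, 1^2 = 1
|V|^2 = 25 * 4 * 4 * 1
= 400


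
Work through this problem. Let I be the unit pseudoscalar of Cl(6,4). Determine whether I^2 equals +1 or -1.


The pseudoscalar I = e1...e_n (product of all n generators) of Cl(p,q) satisfies I^2 = (-1)^(q + n(n-1)/2).
p = 6, q = 4, n = p + q = 10
n(n-1)/2 = 10 * 9 / 2 = 45
Exponent = q + n(n-1)/2 = 4 + 45 = 49
I^2 = (-1)^49 = -1


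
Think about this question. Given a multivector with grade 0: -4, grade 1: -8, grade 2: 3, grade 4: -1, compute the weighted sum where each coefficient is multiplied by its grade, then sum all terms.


Grade-weighted sum = sum of grade_k * coefficient_k
0*(-4) = 0
1*(-8) = -8
2*3 = 6
4*(-1) = -4
Total = 0 + (-8) + 6 + (-4) = -6


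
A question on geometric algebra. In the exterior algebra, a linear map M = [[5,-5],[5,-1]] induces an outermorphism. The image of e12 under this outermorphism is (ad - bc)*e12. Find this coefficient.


The outermorphism of a linear map f sends e1^e2 to f(e1)^f(e2).
f(e1) = 5*e1 + 5*e2
f(e2) = -5*e1 - 1*e2
f(e1) ^ f(e2) = (5*e1 + 5*e2) ^ (-5*e1 - 1*e2)
= 5*(-1)*e12 + 5*(-5)*e21
= (-5 - (-25))*e12
= 20*e12
Coefficient = 20


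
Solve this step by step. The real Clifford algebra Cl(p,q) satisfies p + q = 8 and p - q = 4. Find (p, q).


We need p + q = 8 and p - q = 4.
Adding: 2p = 8 + 4 = 12, so p = 6.
Then q = 8 - 6 = 2.
(p, q) = (6, 2)


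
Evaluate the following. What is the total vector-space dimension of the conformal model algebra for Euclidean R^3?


The conformal model of R^3 uses Cl(4,1): the 3 Euclidean generators plus two extra orthogonal generators e+ (e+^2 = +1) and e- (e-^2 = -1), from which the null vectors e0, einf are built.
Number of generators m = 3 + 2 = 5.
dim Cl(p,q) = 2^m = 2^5 = 32


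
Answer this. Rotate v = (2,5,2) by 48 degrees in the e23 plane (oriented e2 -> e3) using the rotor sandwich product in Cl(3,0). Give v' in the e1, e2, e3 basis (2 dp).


Rotor R = cos(24deg) - sin(24deg)*e23
Rotation angle theta = 2 * 24 = 48 degrees in the e23 plane (e2 -> e3).
The component perpendicular to the plane (e1) is invariant: v'_1 = v1 = 2.00
cos(48deg) = 0.6691, sin(48deg) = 0.7431
v'_2 = v2*cos(theta) - v3*sin(theta) = 5*0.6691 - 2*0.7431 = 1.86
v'_3 = v2*sin(theta) + v3*cos(theta) = 5*0.7431 + 2*0.6691 = 5.05
v' = 2.00*e1 + 1.86*e2 + 5.05*e3


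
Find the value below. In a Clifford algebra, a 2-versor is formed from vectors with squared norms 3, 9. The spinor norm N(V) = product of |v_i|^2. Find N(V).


Spinor norm N(V) = |v1|^2 * |v2|^2 * ... * |v2|^2
= 3 * 9
Running product: 3, 27
N(V) = 27


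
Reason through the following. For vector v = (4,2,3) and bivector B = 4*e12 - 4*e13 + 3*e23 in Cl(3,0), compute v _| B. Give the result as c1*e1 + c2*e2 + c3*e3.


Left contraction v _| B = <vB>_1 (grade-1 part of the geometric product vB).
Using e1_|e12 = e2, e2_|e12 = -e1, e1_|e13 = e3, e3_|e13 = -e1, e2_|e23 = e3, e3_|e23 = -e2:
e1 coeff: -v2*b12 - v3*b13 = -(2)*(4) - (3)*(-4) = 4
e2 coeff: v1*b12 - v3*b23 = (4)*(4) - (3)*(3) = 7
e3 coeff: v1*b13 + v2*b23 = (4)*(-4) + (2)*(3) = -10
v _| B = 4*e1 + 7*e2 - 10*e3


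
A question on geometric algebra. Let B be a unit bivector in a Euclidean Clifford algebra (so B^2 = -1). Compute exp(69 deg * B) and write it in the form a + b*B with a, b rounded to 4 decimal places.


For a unit bivector B with B^2 = -1, the exponential series gives
e^(theta*B) = cos(theta) + sin(theta)*B (the GA analogue of Euler's formula).
theta = 69 degrees = 1.204277 rad
cos(69 deg) = 0.3584
sin(69 deg) = 0.9336
exp(theta*B) = 0.3584 + 0.9336*B


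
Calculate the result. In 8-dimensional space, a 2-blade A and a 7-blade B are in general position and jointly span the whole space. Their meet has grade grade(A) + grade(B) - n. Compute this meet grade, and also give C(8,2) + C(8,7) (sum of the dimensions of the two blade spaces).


Meet grade = grade(A) + grade(B) - n
= 2 + 7 - 8 = 1
C(8,2) = 28
C(8,7) = 8
dim_A + dim_B = 28 + 8 = 36


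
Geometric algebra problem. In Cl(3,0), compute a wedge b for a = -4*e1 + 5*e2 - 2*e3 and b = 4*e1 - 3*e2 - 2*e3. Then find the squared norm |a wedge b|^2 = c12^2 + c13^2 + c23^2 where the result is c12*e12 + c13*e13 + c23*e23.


a wedge b = (a1*b2 - a2*b1)*e12 + (a1*b3 - a3*b1)*e13 + (a2*b3 - a3*b2)*e23
e12 coeff: (-4)*(-3) - 5*4 = 12 - 20 = -8
e13 coeff: (-4)*(-2) - (-2)*4 = 8 - (-8) = 16
e23 coeff: 5*(-2) - (-2)*(-3) = -10 - 6 = -16
|a wedge b|^2 = (-8)^2 + 16^2 + (-16)^2
= 64 + 256 + 256
= 576


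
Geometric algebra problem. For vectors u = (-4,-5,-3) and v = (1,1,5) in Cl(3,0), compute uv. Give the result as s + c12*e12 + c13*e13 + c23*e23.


In Cl(3,0): e_i^2 = 1, e_ie_j = -e_je_i for i != j.
Scalar part = u . v = (-4)*1 + (-5)*1 + (-3)*5
= -4 + (-5) + (-15) = -24
e12 coeff = (-4)*1 - (-5)*1 = -4 - (-5) = 1
e13 coeff = (-4)*5 - (-3)*1 = -20 - (-3) = -17
e23 coeff = (-5)*5 - (-3)*1 = -25 - (-3) = -22
uv = -24 + 1*e12 - 17*e13 - 22*e23


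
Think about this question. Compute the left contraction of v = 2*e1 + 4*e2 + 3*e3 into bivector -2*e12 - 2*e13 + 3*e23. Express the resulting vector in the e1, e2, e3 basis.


Left contraction v _| B = <vB>_1 (grade-1 part of the geometric product vB).
Using e1_|e12 = e2, e2_|e12 = -e1, e1_|e13 = e3, e3_|e13 = -e1, e2_|e23 = e3, e3_|e23 = -e2:
e1 coeff: -v2*b12 - v3*b13 = -(4)*(-2) - (3)*(-2) = 14
e2 coeff: v1*b12 - v3*b23 = (2)*(-2) - (3)*(3) = -13
e3 coeff: v1*b13 + v2*b23 = (2)*(-2) + (4)*(3) = 8
v _| B = 14*e1 - 13*e2 + 8*e3


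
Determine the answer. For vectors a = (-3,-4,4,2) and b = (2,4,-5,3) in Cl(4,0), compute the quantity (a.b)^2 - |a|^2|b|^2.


a . b = (-3)*2 + (-4)*4 + 4*(-5) + 2*3
= -6 + (-16) + (-20) + 6 = -36
|a|^2 = (-3)^2 + (-4)^2 + 4^2 + 2^2 = 45
|b|^2 = 2^2 + 4^2 + (-5)^2 + 3^2 = 54
(a.b)^2 = (-36)^2 = 1296
|a|^2 * |b|^2 = 45 * 54 = 2430
Result = 1296 - 2430 = -1134


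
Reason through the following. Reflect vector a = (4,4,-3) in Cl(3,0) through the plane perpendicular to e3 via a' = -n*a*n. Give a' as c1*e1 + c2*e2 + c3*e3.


Reflection formula: a' = -n*a*n, with n = e3 (unit vector, n^2 = 1).
For reflection through hyperplane perp to e3:
The component along e3 flips sign, others stay.
a = (4, 4, -3)
a' = (4, 4, 3)
a' = 4*e1 + 4*e2 + 3*e3


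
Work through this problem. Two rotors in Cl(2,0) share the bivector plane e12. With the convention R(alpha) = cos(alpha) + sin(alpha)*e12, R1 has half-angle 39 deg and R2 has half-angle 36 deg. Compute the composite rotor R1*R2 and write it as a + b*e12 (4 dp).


Same-plane rotors commute and their half-angles add:
R1*R2 = cos(a1 + a2) + sin(a1 + a2)*e12.
a1 + a2 = 39 + 36 = 75 deg
cos(75 deg) = 0.2588
sin(75 deg) = 0.9659
R1*R2 = 0.2588 + 0.9659*e12


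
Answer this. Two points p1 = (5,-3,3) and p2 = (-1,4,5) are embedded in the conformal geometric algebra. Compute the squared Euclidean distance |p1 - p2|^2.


p1 - p2 = (6, -7, -2)
|p1 - p2|^2 = 6^2 + (-7)^2 + (-2)^2
= 36 + 49 + 4
= 89


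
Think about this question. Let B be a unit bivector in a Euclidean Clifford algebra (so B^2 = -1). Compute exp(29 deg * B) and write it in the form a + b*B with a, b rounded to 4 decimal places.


For a unit bivector B with B^2 = -1, the exponential series gives
e^(theta*B) = cos(theta) + sin(theta)*B (the GA analogue of Euler's formula).
theta = 29 degrees = 0.506145 rad
cos(29 deg) = 0.8746
sin(29 deg) = 0.4848
exp(theta*B) = 0.8746 + 0.4848*B


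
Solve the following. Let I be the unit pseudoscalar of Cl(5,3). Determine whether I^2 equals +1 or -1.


The pseudoscalar I = e1...e_n (product of all n generators) of Cl(p,q) satisfies I^2 = (-1)^(q + n(n-1)/2).
p = 5, q = 3, n = p + q = 8
n(n-1)/2 = 8 * 7 / 2 = 28
Exponent = q + n(n-1)/2 = 3 + 28 = 31
I^2 = (-1)^31 = -1


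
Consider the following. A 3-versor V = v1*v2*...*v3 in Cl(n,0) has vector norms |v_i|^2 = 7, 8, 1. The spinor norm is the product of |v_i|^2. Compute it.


Spinor norm N(V) = |v1|^2 * |v2|^2 * ... * |v3|^2
= 7 * 8 * 1
Running product: 7, 56, 56
N(V) = 56


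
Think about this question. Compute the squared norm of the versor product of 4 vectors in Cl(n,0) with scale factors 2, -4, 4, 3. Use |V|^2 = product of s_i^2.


Each vector v_i has |v_i|^2 = s_i^2
Squared scales: 2^2 = 4, (-4)^2 = 16, 4^2 = 16, 3^2 = 9
|V|^2 = 4 * 16 * 16 * 9
= 9216


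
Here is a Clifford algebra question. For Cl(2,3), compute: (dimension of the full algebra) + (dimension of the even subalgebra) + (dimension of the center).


n = 2 + 3 = 5
Total dim = 2^5 = 32
Even subalgebra dim = 2^4 = 16
n is odd, so center dim = 2
Sum = 32 + 16 + 2 = 50


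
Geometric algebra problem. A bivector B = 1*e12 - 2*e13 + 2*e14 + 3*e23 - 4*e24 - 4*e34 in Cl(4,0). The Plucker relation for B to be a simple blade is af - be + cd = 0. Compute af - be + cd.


Plucker relation: af - be + cd
a*f = 1*(-4) = -4
b*e = (-2)*(-4) = 8
c*d = 2*3 = 6
af - be + cd = -4 - 8 + 6
= -6


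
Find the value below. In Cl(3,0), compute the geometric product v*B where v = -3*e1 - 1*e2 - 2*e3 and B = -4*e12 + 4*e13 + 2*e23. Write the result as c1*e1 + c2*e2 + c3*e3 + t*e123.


vB has grade-1 (vector) and grade-3 (trivector) parts: vB = (v _| B) + (v ^ B).
Vector part <vB>_1:
  e1: -v2*b12 - v3*b13 = -(-1)*(-4) - (-2)*(4) = 4
  e2: v1*b12 - v3*b23 = (-3)*(-4) - (-2)*(2) = 16
  e3: v1*b13 + v2*b23 = (-3)*(4) + (-1)*(2) = -14
Trivector part <vB>_3:
  e123: v1*b23 - v2*b13 + v3*b12 = (-3)*(2) - (-1)*(4) + (-2)*(-4) = 6
vB = 4*e1 + 16*e2 - 14*e3 + 6*e123


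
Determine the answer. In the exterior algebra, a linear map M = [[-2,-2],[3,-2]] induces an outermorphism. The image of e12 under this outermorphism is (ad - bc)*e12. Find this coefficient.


The outermorphism of a linear map f sends e1^e2 to f(e1)^f(e2).
f(e1) = -2*e1 + 3*e2
f(e2) = -2*e1 - 2*e2
f(e1) ^ f(e2) = (-2*e1 + 3*e2) ^ (-2*e1 - 2*e2)
= (-2)*(-2)*e12 + 3*(-2)*e21
= (4 - (-6))*e12
= 10*e12
Coefficient = 10


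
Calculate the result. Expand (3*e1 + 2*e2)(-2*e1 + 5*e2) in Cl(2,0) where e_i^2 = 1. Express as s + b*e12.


Expand: (3*e1 + 2*e2)(-2*e1 + 5*e2)
= 3*(-2)*e1e1 + 3*5*e1e2 + 2*(-2)*e2e1 + 2*5*e2e2
Using e1^2 = e2^2 = 1, e2e1 = -e1e2:
Scalar part s = 3*(-2) + 2*5 = -6 + 10 = 4
Bivector part b = 3*5 - 2*(-2) = 15 - (-4) = 19
uv = 4 + 19*e12


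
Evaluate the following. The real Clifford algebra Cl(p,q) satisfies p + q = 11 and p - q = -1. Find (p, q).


We need p + q = 11 and p - q = -1.
Adding: 2p = 11 + (-1) = 10, so p = 5.
Then q = 11 - 5 = 6.
(p, q) = (5, 6)


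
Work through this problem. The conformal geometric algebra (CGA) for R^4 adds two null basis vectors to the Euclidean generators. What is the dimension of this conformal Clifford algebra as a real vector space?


The conformal model of R^4 uses Cl(5,1): the 4 Euclidean generators plus two extra orthogonal generators e+ (e+^2 = +1) and e- (e-^2 = -1), from which the null vectors e0, einf are built.
Number of generators m = 4 + 2 = 6.
dim Cl(p,q) = 2^m = 2^6 = 64


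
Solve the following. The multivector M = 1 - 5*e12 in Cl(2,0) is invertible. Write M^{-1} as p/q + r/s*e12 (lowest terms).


M = 1 - 5*e12, where e12^2 = -1.
Since M commutes with its reverse ~M = a - b*e12, M * ~M = a^2 - b^2*e12^2 = a^2 + b^2.
So M^{-1} = ~M / (a^2 + b^2) = (a - b*e12)/(a^2 + b^2).
a^2 + b^2 = 1 + 25 = 26
Scalar part = 1/26 = 1/26
Bivector coeff = 5/26 = 5/26
M^{-1} = 1/26 + 5/26*e12


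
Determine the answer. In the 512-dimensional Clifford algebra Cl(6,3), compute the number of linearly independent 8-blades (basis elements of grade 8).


Number of grade-k basis blades in Cl(p,q) with n = p + q is C(n, k).
n = 6 + 3 = 9
C(9, 8) = 9! / (8! * 1!)
= 362880 / (40320 * 1)
= 9


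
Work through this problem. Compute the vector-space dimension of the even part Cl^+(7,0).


Even subalgebra dimension = 2^(n-1)
n = 7 + 0 = 7
2^(7 - 1) = 2^6 = 64
Verification: sum of C(7,k) for even k = 1 + 21 + 35 + 7 = 64
Result = 64


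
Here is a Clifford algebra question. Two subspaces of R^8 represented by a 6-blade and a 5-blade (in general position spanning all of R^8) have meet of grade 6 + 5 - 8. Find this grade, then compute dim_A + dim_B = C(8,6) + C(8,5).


Meet grade = grade(A) + grade(B) - n
= 6 + 5 - 8 = 3
C(8,6) = 28
C(8,5) = 56
dim_A + dim_B = 28 + 56 = 84


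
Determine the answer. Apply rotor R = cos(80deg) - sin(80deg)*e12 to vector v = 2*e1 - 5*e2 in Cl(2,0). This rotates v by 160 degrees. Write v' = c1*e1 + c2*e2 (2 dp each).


Rotor R = cos(80deg) - sin(80deg)*e12
Rotation angle theta = 2 * 80 = 160 degrees
v' = R*v*~R rotates v by theta.
cos(160deg) = -0.9397, sin(160deg) = 0.3420
v'_1 = 2*cos(160deg) - (-5)*sin(160deg)
= 2*(-0.9397) - (-5)*0.3420
= -0.17
v'_2 = 2*sin(160deg) + (-5)*cos(160deg)
= 2*0.3420 + (-5)*(-0.9397)
= 5.38
v' = -0.17*e1 + 5.38*e2


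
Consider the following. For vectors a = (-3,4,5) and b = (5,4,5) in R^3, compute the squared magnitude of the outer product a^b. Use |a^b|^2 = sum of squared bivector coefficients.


a wedge b = (a1*b2 - a2*b1)*e12 + (a1*b3 - a3*b1)*e13 + (a2*b3 - a3*b2)*e23
e12 coeff: (-3)*4 - 4*5 = -12 - 20 = -32
e13 coeff: (-3)*5 - 5*5 = -15 - 25 = -40
e23 coeff: 4*5 - 5*4 = 20 - 20 = 0
|a wedge b|^2 = (-32)^2 + (-40)^2 + 0^2
= 1024 + 1600 + 0
= 2624


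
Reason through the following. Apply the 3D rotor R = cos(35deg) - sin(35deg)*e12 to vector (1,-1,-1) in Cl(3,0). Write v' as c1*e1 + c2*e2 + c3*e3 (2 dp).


Rotor R = cos(35deg) - sin(35deg)*e12
Rotation angle theta = 2 * 35 = 70 degrees in the e12 plane (e1 -> e2).
The component perpendicular to the plane (e3) is invariant: v'_3 = v3 = -1.00
cos(70deg) = 0.3420, sin(70deg) = 0.9397
v'_1 = v1*cos(theta) - v2*sin(theta) = 1*0.3420 - (-1)*0.9397 = 1.28
v'_2 = v1*sin(theta) + v2*cos(theta) = 1*0.9397 + (-1)*0.3420 = 0.60
v' = 1.28*e1 + 0.60*e2 - 1.00*e3


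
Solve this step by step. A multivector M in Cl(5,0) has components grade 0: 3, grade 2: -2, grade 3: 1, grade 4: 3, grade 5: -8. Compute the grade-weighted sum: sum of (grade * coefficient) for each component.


Grade-weighted sum = sum of grade_k * coefficient_k
0*3 = 0
2*(-2) = -4
3*1 = 3
4*3 = 12
5*(-8) = -40
Total = 0 + (-4) + 3 + 12 + (-40) = -29


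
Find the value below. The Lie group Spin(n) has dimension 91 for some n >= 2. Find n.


dim Spin(n) = dim so(n) = n(n-1)/2.
Solve n(n-1)/2 = 91, i.e. n^2 - n - 182 = 0.
Discriminant = 1 + 8*91 = 729
n = (1 + sqrt(729))/2 = (1 + 27)/2 = 14


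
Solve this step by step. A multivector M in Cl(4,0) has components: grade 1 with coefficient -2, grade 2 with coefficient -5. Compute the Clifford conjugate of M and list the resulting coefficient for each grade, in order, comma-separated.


Clifford conjugate sign for grade k: (-1)^(k(k+1)/2)
Grade 1: (-1)^(1*2/2) = (-1)^1 = -1, coeff -2 -> 2
Grade 2: (-1)^(2*3/2) = (-1)^3 = -1, coeff -5 -> 5
Conjugated coefficients: 2, 5


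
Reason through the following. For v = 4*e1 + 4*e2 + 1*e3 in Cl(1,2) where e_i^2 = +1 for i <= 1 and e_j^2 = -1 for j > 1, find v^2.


v^2 = sum of c_i^2 * e_i^2
Positive signature terms (e_i^2 = +1): 4^2 = 16
Negative signature terms (e_j^2 = -1): 4^2 + 1^2 = 17
v^2 = 16 - 17 = -1


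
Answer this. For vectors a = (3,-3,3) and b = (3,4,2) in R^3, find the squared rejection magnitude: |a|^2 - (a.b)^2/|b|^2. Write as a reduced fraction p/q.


|a|^2 = 3^2 + (-3)^2 + 3^2 = 27
|b|^2 = 3^2 + 4^2 + 2^2 = 29
a . b = 3*3 + (-3)*4 + 3*2 = 3
(a.b)^2 = 3^2 = 9
|rej|^2 = 27 - 9/29
= (783 - 9)/29
= 774/29
In lowest terms: 774/29


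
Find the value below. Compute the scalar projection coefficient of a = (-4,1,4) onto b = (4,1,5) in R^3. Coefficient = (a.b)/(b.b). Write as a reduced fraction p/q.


Projection coefficient = (a . b) / (b . b)
a . b = (-4)*4 + 1*1 + 4*5
= -16 + 1 + 20 = 5
b . b = 4^2 + 1^2 + 5^2
= 16 + 1 + 25 = 42
Coefficient = 5/42
In lowest terms: 5/42


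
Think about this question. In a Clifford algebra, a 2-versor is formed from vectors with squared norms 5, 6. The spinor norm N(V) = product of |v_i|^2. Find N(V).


Spinor norm N(V) = |v1|^2 * |v2|^2 * ... * |v2|^2
= 5 * 6
Running product: 5, 30
N(V) = 30


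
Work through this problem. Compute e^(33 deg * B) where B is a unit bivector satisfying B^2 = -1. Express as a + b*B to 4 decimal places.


For a unit bivector B with B^2 = -1, the exponential series gives
e^(theta*B) = cos(theta) + sin(theta)*B (the GA analogue of Euler's formula).
theta = 33 degrees = 0.575959 rad
cos(33 deg) = 0.8387
sin(33 deg) = 0.5446
exp(theta*B) = 0.8387 + 0.5446*B


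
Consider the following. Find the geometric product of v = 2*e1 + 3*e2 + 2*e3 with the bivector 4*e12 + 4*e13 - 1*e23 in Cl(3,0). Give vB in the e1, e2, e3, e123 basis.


vB has grade-1 (vector) and grade-3 (trivector) parts: vB = (v _| B) + (v ^ B).
Vector part <vB>_1:
  e1: -v2*b12 - v3*b13 = -(3)*(4) - (2)*(4) = -20
  e2: v1*b12 - v3*b23 = (2)*(4) - (2)*(-1) = 10
  e3: v1*b13 + v2*b23 = (2)*(4) + (3)*(-1) = 5
Trivector part <vB>_3:
  e123: v1*b23 - v2*b13 + v3*b12 = (2)*(-1) - (3)*(4) + (2)*(4) = -6
vB = -20*e1 + 10*e2 + 5*e3 - 6*e123


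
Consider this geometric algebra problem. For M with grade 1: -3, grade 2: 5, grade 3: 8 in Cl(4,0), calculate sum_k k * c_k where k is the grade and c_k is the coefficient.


Grade-weighted sum = sum of grade_k * coefficient_k
1*(-3) = -3
2*5 = 10
3*8 = 24
Total = -3 + 10 + 24 = 31


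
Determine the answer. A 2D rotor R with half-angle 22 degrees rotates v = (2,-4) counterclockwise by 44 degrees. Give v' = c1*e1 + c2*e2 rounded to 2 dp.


Rotor R = cos(22deg) - sin(22deg)*e12
Rotation angle theta = 2 * 22 = 44 degrees
v' = R*v*~R rotates v by theta.
cos(44deg) = 0.7193, sin(44deg) = 0.6947
v'_1 = 2*cos(44deg) - (-4)*sin(44deg)
= 2*0.7193 - (-4)*0.6947
= 4.22
v'_2 = 2*sin(44deg) + (-4)*cos(44deg)
= 2*0.6947 + (-4)*0.7193
= -1.49
v' = 4.22*e1 - 1.49*e2


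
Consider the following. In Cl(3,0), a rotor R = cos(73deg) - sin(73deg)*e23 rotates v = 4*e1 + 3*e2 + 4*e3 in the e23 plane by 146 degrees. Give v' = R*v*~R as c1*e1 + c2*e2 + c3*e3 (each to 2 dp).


Rotor R = cos(73deg) - sin(73deg)*e23
Rotation angle theta = 2 * 73 = 146 degrees in the e23 plane (e2 -> e3).
The component perpendicular to the plane (e1) is invariant: v'_1 = v1 = 4.00
cos(146deg) = -0.8290, sin(146deg) = 0.5592
v'_2 = v2*cos(theta) - v3*sin(theta) = 3*(-0.8290) - 4*0.5592 = -4.72
v'_3 = v2*sin(theta) + v3*cos(theta) = 3*0.5592 + 4*(-0.8290) = -1.64
v' = 4.00*e1 - 4.72*e2 - 1.64*e3


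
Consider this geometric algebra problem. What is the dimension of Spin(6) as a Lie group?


Spin(n) double-covers SO(n); both have Lie algebra so(n) of dimension n(n-1)/2.
n = 6
n(n-1) = 6 * 5 = 30
dim Spin(6) = 30/2 = 15


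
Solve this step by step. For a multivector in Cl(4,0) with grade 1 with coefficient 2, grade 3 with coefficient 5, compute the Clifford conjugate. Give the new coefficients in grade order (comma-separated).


Clifford conjugate sign for grade k: (-1)^(k(k+1)/2)
Grade 1: (-1)^(1*2/2) = (-1)^1 = -1, coeff 2 -> -2
Grade 3: (-1)^(3*4/2) = (-1)^6 = 1, coeff 5 -> 5
Conjugated coefficients: -2, 5


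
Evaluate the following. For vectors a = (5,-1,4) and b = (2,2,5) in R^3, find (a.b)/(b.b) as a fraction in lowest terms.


Projection coefficient = (a . b) / (b . b)
a . b = 5*2 + (-1)*2 + 4*5
= 10 + (-2) + 20 = 28
b . b = 2^2 + 2^2 + 5^2
= 4 + 4 + 25 = 33
Coefficient = 28/33
In lowest terms: 28/33


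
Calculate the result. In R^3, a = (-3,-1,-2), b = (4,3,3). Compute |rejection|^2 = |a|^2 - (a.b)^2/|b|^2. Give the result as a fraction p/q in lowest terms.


|a|^2 = (-3)^2 + (-1)^2 + (-2)^2 = 14
|b|^2 = 4^2 + 3^2 + 3^2 = 34
a . b = (-3)*4 + (-1)*3 + (-2)*3 = -21
(a.b)^2 = (-21)^2 = 441
|rej|^2 = 14 - 441/34
= (476 - 441)/34
= 35/34
In lowest terms: 35/34


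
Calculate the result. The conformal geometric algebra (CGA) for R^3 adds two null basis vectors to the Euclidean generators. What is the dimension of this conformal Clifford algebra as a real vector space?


The conformal model of R^3 uses Cl(4,1): the 3 Euclidean generators plus two extra orthogonal generators e+ (e+^2 = +1) and e- (e-^2 = -1), from which the null vectors e0, einf are built.
Number of generators m = 3 + 2 = 5.
dim Cl(p,q) = 2^m = 2^5 = 32


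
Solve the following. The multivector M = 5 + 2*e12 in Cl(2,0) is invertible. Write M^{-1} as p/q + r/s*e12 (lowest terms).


M = 5 + 2*e12, where e12^2 = -1.
Since M commutes with its reverse ~M = a - b*e12, M * ~M = a^2 - b^2*e12^2 = a^2 + b^2.
So M^{-1} = ~M / (a^2 + b^2) = (a - b*e12)/(a^2 + b^2).
a^2 + b^2 = 25 + 4 = 29
Scalar part = 5/29 = 5/29
Bivector coeff = -2/29 = -2/29
M^{-1} = 5/29 - 2/29*e12


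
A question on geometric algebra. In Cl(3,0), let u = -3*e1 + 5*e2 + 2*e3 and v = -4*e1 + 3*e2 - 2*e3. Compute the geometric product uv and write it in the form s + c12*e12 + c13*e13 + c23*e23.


In Cl(3,0): e_i^2 = 1, e_ie_j = -e_je_i for i != j.
Scalar part = u . v = (-3)*(-4) + 5*3 + 2*(-2)
= 12 + 15 + (-4) = 23
e12 coeff = (-3)*3 - 5*(-4) = -9 - (-20) = 11
e13 coeff = (-3)*(-2) - 2*(-4) = 6 - (-8) = 14
e23 coeff = 5*(-2) - 2*3 = -10 - 6 = -16
uv = 23 + 11*e12 + 14*e13 - 16*e23


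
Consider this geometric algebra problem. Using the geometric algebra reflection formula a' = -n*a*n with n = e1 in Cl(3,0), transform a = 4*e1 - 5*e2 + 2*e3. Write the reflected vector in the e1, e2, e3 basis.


Reflection formula: a' = -n*a*n, with n = e1 (unit vector, n^2 = 1).
For reflection through hyperplane perp to e1:
The component along e1 flips sign, others stay.
a = (4, -5, 2)
a' = (-4, -5, 2)
a' = -4*e1 - 5*e2 + 2*e3


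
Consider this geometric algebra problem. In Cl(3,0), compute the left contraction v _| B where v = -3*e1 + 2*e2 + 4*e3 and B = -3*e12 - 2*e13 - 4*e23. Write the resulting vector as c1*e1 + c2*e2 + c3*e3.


Left contraction v _| B = <vB>_1 (grade-1 part of the geometric product vB).
Using e1_|e12 = e2, e2_|e12 = -e1, e1_|e13 = e3, e3_|e13 = -e1, e2_|e23 = e3, e3_|e23 = -e2:
e1 coeff: -v2*b12 - v3*b13 = -(2)*(-3) - (4)*(-2) = 14
e2 coeff: v1*b12 - v3*b23 = (-3)*(-3) - (4)*(-4) = 25
e3 coeff: v1*b13 + v2*b23 = (-3)*(-2) + (2)*(-4) = -2
v _| B = 14*e1 + 25*e2 - 2*e3


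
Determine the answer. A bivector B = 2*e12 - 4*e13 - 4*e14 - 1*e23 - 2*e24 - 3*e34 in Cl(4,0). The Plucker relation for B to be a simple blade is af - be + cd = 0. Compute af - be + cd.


Plucker relation: af - be + cd
a*f = 2*(-3) = -6
b*e = (-4)*(-2) = 8
c*d = (-4)*(-1) = 4
af - be + cd = -6 - 8 + 4
= -10


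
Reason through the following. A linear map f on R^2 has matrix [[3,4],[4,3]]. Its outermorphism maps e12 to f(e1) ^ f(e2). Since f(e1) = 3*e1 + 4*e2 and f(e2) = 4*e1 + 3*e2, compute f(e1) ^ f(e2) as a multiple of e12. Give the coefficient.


The outermorphism of a linear map f sends e1^e2 to f(e1)^f(e2).
f(e1) = 3*e1 + 4*e2
f(e2) = 4*e1 + 3*e2
f(e1) ^ f(e2) = (3*e1 + 4*e2) ^ (4*e1 + 3*e2)
= 3*3*e12 + 4*4*e21
= (9 - 16)*e12
= -7*e12
Coefficient = -7


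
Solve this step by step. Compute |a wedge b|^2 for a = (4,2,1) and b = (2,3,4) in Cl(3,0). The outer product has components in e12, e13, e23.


a wedge b = (a1*b2 - a2*b1)*e12 + (a1*b3 - a3*b1)*e13 + (a2*b3 - a3*b2)*e23
e12 coeff: 4*3 - 2*2 = 12 - 4 = 8
e13 coeff: 4*4 - 1*2 = 16 - 2 = 14
e23 coeff: 2*4 - 1*3 = 8 - 3 = 5
|a wedge b|^2 = 8^2 + 14^2 + 5^2
= 64 + 196 + 25
= 285


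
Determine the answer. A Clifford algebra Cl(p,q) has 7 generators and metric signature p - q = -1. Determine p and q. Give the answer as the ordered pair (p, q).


We need p + q = 7 and p - q = -1.
Adding: 2p = 7 + (-1) = 6, so p = 3.
Then q = 7 - 3 = 4.
(p, q) = (3, 4)


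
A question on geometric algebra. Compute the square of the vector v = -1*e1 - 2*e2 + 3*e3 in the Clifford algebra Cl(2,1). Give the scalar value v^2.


v^2 = sum of c_i^2 * e_i^2
Positive signature terms (e_i^2 = +1): (-1)^2 + (-2)^2 = 5
Negative signature terms (e_j^2 = -1): 3^2 = 9
v^2 = 5 - 9 = -4


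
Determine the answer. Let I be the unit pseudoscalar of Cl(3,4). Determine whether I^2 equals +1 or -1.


The pseudoscalar I = e1...e_n (product of all n generators) of Cl(p,q) satisfies I^2 = (-1)^(q + n(n-1)/2).
p = 3, q = 4, n = p + q = 7
n(n-1)/2 = 7 * 6 / 2 = 21
Exponent = q + n(n-1)/2 = 4 + 21 = 25
I^2 = (-1)^25 = -1


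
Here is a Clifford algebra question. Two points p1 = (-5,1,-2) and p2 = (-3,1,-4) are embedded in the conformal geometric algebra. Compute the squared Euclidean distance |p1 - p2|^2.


p1 - p2 = (-2, 0, 2)
|p1 - p2|^2 = (-2)^2 + 0^2 + 2^2
= 4 + 0 + 4
= 8


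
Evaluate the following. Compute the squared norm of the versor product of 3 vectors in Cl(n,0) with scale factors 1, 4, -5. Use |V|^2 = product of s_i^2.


Each vector v_i has |v_i|^2 = s_i^2
Squared scales: 1^2 = 1, 4^2 = 16, (-5)^2 = 25
|V|^2 = 1 * 16 * 25
= 400


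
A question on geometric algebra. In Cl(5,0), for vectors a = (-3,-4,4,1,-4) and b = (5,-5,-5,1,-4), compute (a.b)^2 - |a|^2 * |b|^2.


a . b = (-3)*5 + (-4)*(-5) + 4*(-5) + 1*1 + (-4)*(-4)
= -15 + 20 + (-20) + 1 + 16 = 2
|a|^2 = (-3)^2 + (-4)^2 + 4^2 + 1^2 + (-4)^2 = 58
|b|^2 = 5^2 + (-5)^2 + (-5)^2 + 1^2 + (-4)^2 = 92
(a.b)^2 = 2^2 = 4
|a|^2 * |b|^2 = 58 * 92 = 5336
Result = 4 - 5336 = -5332
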